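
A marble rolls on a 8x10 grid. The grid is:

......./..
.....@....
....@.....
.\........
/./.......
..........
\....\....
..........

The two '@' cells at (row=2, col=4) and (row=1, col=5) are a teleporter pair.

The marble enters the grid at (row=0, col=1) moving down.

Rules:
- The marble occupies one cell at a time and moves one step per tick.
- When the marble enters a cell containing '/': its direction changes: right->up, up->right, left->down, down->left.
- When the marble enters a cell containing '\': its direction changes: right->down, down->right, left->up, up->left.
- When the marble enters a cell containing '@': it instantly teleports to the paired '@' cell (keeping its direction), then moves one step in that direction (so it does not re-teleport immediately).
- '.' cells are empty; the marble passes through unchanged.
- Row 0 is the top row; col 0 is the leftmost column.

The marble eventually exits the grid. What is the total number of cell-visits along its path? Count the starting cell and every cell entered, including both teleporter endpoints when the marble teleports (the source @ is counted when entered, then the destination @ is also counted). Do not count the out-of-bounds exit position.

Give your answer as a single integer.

Answer: 12

Derivation:
Step 1: enter (0,1), '.' pass, move down to (1,1)
Step 2: enter (1,1), '.' pass, move down to (2,1)
Step 3: enter (2,1), '.' pass, move down to (3,1)
Step 4: enter (3,1), '\' deflects down->right, move right to (3,2)
Step 5: enter (3,2), '.' pass, move right to (3,3)
Step 6: enter (3,3), '.' pass, move right to (3,4)
Step 7: enter (3,4), '.' pass, move right to (3,5)
Step 8: enter (3,5), '.' pass, move right to (3,6)
Step 9: enter (3,6), '.' pass, move right to (3,7)
Step 10: enter (3,7), '.' pass, move right to (3,8)
Step 11: enter (3,8), '.' pass, move right to (3,9)
Step 12: enter (3,9), '.' pass, move right to (3,10)
Step 13: at (3,10) — EXIT via right edge, pos 3
Path length (cell visits): 12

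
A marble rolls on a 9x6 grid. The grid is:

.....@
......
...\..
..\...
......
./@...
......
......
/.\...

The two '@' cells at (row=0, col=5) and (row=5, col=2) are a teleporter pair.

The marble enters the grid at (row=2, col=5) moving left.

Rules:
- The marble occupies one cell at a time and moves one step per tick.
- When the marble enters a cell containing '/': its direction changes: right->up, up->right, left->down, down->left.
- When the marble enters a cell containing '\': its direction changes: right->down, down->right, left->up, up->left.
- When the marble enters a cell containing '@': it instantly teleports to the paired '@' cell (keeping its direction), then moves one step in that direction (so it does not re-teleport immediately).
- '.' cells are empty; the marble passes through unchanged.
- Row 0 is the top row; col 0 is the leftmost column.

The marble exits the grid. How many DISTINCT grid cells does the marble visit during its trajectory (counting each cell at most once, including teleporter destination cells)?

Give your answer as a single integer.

Step 1: enter (2,5), '.' pass, move left to (2,4)
Step 2: enter (2,4), '.' pass, move left to (2,3)
Step 3: enter (2,3), '\' deflects left->up, move up to (1,3)
Step 4: enter (1,3), '.' pass, move up to (0,3)
Step 5: enter (0,3), '.' pass, move up to (-1,3)
Step 6: at (-1,3) — EXIT via top edge, pos 3
Distinct cells visited: 5 (path length 5)

Answer: 5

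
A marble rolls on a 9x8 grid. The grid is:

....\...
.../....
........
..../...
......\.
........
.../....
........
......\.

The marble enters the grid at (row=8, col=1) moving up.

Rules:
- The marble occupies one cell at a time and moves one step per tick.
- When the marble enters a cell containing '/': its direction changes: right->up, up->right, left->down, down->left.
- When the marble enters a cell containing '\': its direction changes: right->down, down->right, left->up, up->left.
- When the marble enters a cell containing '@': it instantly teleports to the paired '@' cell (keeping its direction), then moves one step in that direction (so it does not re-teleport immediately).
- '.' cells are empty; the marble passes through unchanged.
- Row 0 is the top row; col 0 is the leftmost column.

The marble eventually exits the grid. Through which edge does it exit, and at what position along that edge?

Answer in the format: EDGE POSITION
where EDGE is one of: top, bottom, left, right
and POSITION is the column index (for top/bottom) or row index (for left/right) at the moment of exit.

Step 1: enter (8,1), '.' pass, move up to (7,1)
Step 2: enter (7,1), '.' pass, move up to (6,1)
Step 3: enter (6,1), '.' pass, move up to (5,1)
Step 4: enter (5,1), '.' pass, move up to (4,1)
Step 5: enter (4,1), '.' pass, move up to (3,1)
Step 6: enter (3,1), '.' pass, move up to (2,1)
Step 7: enter (2,1), '.' pass, move up to (1,1)
Step 8: enter (1,1), '.' pass, move up to (0,1)
Step 9: enter (0,1), '.' pass, move up to (-1,1)
Step 10: at (-1,1) — EXIT via top edge, pos 1

Answer: top 1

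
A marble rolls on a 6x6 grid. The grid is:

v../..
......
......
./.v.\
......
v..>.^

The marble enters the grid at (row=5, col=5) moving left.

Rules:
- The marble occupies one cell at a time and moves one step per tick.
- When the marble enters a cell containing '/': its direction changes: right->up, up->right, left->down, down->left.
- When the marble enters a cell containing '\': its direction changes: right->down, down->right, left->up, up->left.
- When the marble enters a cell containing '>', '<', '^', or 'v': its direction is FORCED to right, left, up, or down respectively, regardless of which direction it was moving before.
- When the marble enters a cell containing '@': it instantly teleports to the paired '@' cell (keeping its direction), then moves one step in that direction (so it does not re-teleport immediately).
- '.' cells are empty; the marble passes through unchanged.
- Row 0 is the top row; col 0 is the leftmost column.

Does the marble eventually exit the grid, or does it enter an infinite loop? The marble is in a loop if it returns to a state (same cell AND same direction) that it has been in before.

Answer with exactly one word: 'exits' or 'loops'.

Step 1: enter (5,5), '^' forces left->up, move up to (4,5)
Step 2: enter (4,5), '.' pass, move up to (3,5)
Step 3: enter (3,5), '\' deflects up->left, move left to (3,4)
Step 4: enter (3,4), '.' pass, move left to (3,3)
Step 5: enter (3,3), 'v' forces left->down, move down to (4,3)
Step 6: enter (4,3), '.' pass, move down to (5,3)
Step 7: enter (5,3), '>' forces down->right, move right to (5,4)
Step 8: enter (5,4), '.' pass, move right to (5,5)
Step 9: enter (5,5), '^' forces right->up, move up to (4,5)
Step 10: at (4,5) dir=up — LOOP DETECTED (seen before)

Answer: loops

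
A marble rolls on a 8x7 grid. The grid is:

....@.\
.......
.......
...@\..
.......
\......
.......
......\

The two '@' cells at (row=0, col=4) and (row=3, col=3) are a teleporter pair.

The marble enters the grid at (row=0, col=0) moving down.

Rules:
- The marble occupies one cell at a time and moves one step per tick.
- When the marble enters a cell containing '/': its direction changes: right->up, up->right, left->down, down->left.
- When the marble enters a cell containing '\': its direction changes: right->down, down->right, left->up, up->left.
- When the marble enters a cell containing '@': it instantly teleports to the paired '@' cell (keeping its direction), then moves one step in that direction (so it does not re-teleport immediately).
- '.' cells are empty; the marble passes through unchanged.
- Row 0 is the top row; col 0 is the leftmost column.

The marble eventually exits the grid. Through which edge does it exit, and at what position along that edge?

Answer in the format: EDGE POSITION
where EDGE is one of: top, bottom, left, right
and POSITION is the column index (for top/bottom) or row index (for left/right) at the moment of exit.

Step 1: enter (0,0), '.' pass, move down to (1,0)
Step 2: enter (1,0), '.' pass, move down to (2,0)
Step 3: enter (2,0), '.' pass, move down to (3,0)
Step 4: enter (3,0), '.' pass, move down to (4,0)
Step 5: enter (4,0), '.' pass, move down to (5,0)
Step 6: enter (5,0), '\' deflects down->right, move right to (5,1)
Step 7: enter (5,1), '.' pass, move right to (5,2)
Step 8: enter (5,2), '.' pass, move right to (5,3)
Step 9: enter (5,3), '.' pass, move right to (5,4)
Step 10: enter (5,4), '.' pass, move right to (5,5)
Step 11: enter (5,5), '.' pass, move right to (5,6)
Step 12: enter (5,6), '.' pass, move right to (5,7)
Step 13: at (5,7) — EXIT via right edge, pos 5

Answer: right 5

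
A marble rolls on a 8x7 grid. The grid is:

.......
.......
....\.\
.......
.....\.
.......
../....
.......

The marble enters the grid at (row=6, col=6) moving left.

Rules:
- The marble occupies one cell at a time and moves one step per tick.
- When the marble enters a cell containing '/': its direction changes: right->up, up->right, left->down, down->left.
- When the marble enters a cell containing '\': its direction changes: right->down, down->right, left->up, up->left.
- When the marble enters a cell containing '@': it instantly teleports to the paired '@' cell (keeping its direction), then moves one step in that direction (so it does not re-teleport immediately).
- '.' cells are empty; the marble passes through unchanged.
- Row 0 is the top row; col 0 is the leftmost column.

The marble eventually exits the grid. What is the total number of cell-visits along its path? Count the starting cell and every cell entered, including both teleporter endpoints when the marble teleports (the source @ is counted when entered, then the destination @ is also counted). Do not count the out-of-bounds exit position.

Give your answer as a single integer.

Answer: 6

Derivation:
Step 1: enter (6,6), '.' pass, move left to (6,5)
Step 2: enter (6,5), '.' pass, move left to (6,4)
Step 3: enter (6,4), '.' pass, move left to (6,3)
Step 4: enter (6,3), '.' pass, move left to (6,2)
Step 5: enter (6,2), '/' deflects left->down, move down to (7,2)
Step 6: enter (7,2), '.' pass, move down to (8,2)
Step 7: at (8,2) — EXIT via bottom edge, pos 2
Path length (cell visits): 6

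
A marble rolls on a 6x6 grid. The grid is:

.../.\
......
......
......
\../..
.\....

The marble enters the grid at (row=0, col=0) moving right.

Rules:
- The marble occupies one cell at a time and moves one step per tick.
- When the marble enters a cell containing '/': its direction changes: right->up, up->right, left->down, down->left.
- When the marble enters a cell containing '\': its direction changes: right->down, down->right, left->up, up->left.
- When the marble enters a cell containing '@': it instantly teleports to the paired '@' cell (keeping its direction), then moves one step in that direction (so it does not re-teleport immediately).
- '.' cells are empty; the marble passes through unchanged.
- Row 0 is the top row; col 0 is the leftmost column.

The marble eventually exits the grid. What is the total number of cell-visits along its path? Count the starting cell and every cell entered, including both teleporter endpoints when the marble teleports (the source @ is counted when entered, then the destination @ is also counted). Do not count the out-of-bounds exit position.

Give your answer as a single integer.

Step 1: enter (0,0), '.' pass, move right to (0,1)
Step 2: enter (0,1), '.' pass, move right to (0,2)
Step 3: enter (0,2), '.' pass, move right to (0,3)
Step 4: enter (0,3), '/' deflects right->up, move up to (-1,3)
Step 5: at (-1,3) — EXIT via top edge, pos 3
Path length (cell visits): 4

Answer: 4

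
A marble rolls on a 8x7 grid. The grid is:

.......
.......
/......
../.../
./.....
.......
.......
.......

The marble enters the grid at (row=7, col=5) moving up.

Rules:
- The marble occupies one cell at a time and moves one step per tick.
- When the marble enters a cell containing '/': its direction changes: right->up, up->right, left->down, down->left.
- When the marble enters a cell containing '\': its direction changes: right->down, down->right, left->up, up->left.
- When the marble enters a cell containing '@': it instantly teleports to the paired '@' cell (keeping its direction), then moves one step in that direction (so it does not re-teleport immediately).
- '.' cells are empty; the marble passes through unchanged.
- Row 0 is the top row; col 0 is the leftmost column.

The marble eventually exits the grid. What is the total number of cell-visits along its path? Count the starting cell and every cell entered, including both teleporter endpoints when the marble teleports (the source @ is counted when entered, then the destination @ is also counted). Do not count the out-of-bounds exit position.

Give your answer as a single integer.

Step 1: enter (7,5), '.' pass, move up to (6,5)
Step 2: enter (6,5), '.' pass, move up to (5,5)
Step 3: enter (5,5), '.' pass, move up to (4,5)
Step 4: enter (4,5), '.' pass, move up to (3,5)
Step 5: enter (3,5), '.' pass, move up to (2,5)
Step 6: enter (2,5), '.' pass, move up to (1,5)
Step 7: enter (1,5), '.' pass, move up to (0,5)
Step 8: enter (0,5), '.' pass, move up to (-1,5)
Step 9: at (-1,5) — EXIT via top edge, pos 5
Path length (cell visits): 8

Answer: 8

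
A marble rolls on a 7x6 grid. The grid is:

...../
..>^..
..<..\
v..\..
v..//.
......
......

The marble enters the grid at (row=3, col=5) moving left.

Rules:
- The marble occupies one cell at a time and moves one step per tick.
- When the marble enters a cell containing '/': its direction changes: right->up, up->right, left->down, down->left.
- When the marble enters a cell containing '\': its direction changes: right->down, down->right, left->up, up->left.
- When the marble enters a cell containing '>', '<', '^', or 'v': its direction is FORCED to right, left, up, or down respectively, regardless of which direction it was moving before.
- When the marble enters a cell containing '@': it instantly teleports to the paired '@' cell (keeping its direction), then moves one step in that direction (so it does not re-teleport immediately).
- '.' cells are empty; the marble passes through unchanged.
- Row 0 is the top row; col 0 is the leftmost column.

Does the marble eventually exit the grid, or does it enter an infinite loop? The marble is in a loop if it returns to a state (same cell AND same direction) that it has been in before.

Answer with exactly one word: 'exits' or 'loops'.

Step 1: enter (3,5), '.' pass, move left to (3,4)
Step 2: enter (3,4), '.' pass, move left to (3,3)
Step 3: enter (3,3), '\' deflects left->up, move up to (2,3)
Step 4: enter (2,3), '.' pass, move up to (1,3)
Step 5: enter (1,3), '^' forces up->up, move up to (0,3)
Step 6: enter (0,3), '.' pass, move up to (-1,3)
Step 7: at (-1,3) — EXIT via top edge, pos 3

Answer: exits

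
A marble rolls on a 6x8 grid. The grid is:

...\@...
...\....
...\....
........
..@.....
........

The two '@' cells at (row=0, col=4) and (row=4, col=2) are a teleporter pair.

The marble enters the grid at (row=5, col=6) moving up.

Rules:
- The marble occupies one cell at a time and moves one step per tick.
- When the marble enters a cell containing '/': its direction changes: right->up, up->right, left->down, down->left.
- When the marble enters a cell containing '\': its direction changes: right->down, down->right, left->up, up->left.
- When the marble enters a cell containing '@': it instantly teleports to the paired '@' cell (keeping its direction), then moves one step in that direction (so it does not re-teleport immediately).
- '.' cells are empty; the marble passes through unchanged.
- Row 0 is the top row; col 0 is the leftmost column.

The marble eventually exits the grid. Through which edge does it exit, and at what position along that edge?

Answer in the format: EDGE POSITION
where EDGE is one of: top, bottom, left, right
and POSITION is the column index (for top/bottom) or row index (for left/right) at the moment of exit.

Step 1: enter (5,6), '.' pass, move up to (4,6)
Step 2: enter (4,6), '.' pass, move up to (3,6)
Step 3: enter (3,6), '.' pass, move up to (2,6)
Step 4: enter (2,6), '.' pass, move up to (1,6)
Step 5: enter (1,6), '.' pass, move up to (0,6)
Step 6: enter (0,6), '.' pass, move up to (-1,6)
Step 7: at (-1,6) — EXIT via top edge, pos 6

Answer: top 6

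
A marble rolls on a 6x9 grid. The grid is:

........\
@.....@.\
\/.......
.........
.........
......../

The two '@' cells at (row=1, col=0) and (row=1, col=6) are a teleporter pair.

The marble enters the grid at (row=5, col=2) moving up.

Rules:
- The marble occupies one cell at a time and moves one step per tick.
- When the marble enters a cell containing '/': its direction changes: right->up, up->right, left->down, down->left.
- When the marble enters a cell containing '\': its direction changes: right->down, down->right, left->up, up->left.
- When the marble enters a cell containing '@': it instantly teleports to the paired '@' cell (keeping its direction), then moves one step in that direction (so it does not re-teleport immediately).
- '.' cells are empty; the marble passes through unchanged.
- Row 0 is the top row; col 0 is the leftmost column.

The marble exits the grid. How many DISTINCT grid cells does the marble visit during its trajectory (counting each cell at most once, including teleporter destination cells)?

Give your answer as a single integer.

Step 1: enter (5,2), '.' pass, move up to (4,2)
Step 2: enter (4,2), '.' pass, move up to (3,2)
Step 3: enter (3,2), '.' pass, move up to (2,2)
Step 4: enter (2,2), '.' pass, move up to (1,2)
Step 5: enter (1,2), '.' pass, move up to (0,2)
Step 6: enter (0,2), '.' pass, move up to (-1,2)
Step 7: at (-1,2) — EXIT via top edge, pos 2
Distinct cells visited: 6 (path length 6)

Answer: 6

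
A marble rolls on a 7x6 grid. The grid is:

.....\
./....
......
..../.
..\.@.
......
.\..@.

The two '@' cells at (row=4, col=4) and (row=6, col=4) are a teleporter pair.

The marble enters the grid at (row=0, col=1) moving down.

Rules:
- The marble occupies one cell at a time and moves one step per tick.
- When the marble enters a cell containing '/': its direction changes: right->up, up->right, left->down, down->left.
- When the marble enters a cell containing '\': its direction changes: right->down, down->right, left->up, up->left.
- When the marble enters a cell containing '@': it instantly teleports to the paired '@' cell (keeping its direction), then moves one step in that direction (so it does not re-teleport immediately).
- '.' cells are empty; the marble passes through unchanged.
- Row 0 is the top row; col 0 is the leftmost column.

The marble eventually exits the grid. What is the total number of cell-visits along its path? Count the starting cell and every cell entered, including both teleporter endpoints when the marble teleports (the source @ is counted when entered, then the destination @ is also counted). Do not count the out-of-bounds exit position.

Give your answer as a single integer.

Step 1: enter (0,1), '.' pass, move down to (1,1)
Step 2: enter (1,1), '/' deflects down->left, move left to (1,0)
Step 3: enter (1,0), '.' pass, move left to (1,-1)
Step 4: at (1,-1) — EXIT via left edge, pos 1
Path length (cell visits): 3

Answer: 3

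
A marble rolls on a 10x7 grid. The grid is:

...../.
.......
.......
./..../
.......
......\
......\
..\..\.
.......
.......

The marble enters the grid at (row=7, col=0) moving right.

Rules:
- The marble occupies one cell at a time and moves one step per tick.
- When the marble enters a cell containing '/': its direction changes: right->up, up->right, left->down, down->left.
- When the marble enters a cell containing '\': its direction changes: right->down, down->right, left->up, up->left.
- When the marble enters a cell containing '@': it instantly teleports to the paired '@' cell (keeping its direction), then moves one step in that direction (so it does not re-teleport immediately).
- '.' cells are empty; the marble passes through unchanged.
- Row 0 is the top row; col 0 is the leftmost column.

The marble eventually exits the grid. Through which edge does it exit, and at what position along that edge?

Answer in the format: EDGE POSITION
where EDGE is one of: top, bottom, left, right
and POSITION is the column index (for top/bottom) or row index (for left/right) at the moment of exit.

Step 1: enter (7,0), '.' pass, move right to (7,1)
Step 2: enter (7,1), '.' pass, move right to (7,2)
Step 3: enter (7,2), '\' deflects right->down, move down to (8,2)
Step 4: enter (8,2), '.' pass, move down to (9,2)
Step 5: enter (9,2), '.' pass, move down to (10,2)
Step 6: at (10,2) — EXIT via bottom edge, pos 2

Answer: bottom 2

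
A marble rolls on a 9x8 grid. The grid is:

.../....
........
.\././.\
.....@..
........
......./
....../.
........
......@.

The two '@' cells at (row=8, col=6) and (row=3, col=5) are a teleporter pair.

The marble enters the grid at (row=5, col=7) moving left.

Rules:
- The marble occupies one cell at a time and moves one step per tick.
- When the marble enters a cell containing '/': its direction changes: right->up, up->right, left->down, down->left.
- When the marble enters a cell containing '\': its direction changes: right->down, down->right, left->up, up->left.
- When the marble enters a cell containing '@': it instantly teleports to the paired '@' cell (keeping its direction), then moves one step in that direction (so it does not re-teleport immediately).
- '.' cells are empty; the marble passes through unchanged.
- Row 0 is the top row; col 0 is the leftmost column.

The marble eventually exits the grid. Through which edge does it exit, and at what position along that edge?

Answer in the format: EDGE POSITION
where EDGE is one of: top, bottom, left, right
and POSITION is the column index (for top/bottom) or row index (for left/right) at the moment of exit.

Step 1: enter (5,7), '/' deflects left->down, move down to (6,7)
Step 2: enter (6,7), '.' pass, move down to (7,7)
Step 3: enter (7,7), '.' pass, move down to (8,7)
Step 4: enter (8,7), '.' pass, move down to (9,7)
Step 5: at (9,7) — EXIT via bottom edge, pos 7

Answer: bottom 7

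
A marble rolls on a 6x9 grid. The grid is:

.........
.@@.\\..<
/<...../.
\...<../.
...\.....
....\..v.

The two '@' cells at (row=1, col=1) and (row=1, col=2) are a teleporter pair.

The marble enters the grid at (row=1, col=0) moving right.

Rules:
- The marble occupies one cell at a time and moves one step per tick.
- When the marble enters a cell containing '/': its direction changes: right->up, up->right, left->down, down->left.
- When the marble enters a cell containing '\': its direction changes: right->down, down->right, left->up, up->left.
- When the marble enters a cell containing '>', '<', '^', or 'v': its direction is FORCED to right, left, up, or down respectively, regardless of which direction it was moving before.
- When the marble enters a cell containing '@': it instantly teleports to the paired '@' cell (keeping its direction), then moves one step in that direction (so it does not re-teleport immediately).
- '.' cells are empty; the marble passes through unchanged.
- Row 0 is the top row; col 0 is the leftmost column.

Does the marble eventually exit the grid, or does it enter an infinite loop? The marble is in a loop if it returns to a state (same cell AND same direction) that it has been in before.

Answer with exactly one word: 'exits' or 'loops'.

Answer: loops

Derivation:
Step 1: enter (1,0), '.' pass, move right to (1,1)
Step 2: enter (1,1), '@' teleport (1,1)->(1,2), also enter (1,2), move right to (1,3)
Step 3: enter (1,3), '.' pass, move right to (1,4)
Step 4: enter (1,4), '\' deflects right->down, move down to (2,4)
Step 5: enter (2,4), '.' pass, move down to (3,4)
Step 6: enter (3,4), '<' forces down->left, move left to (3,3)
Step 7: enter (3,3), '.' pass, move left to (3,2)
Step 8: enter (3,2), '.' pass, move left to (3,1)
Step 9: enter (3,1), '.' pass, move left to (3,0)
Step 10: enter (3,0), '\' deflects left->up, move up to (2,0)
Step 11: enter (2,0), '/' deflects up->right, move right to (2,1)
Step 12: enter (2,1), '<' forces right->left, move left to (2,0)
Step 13: enter (2,0), '/' deflects left->down, move down to (3,0)
Step 14: enter (3,0), '\' deflects down->right, move right to (3,1)
Step 15: enter (3,1), '.' pass, move right to (3,2)
Step 16: enter (3,2), '.' pass, move right to (3,3)
Step 17: enter (3,3), '.' pass, move right to (3,4)
Step 18: enter (3,4), '<' forces right->left, move left to (3,3)
Step 19: at (3,3) dir=left — LOOP DETECTED (seen before)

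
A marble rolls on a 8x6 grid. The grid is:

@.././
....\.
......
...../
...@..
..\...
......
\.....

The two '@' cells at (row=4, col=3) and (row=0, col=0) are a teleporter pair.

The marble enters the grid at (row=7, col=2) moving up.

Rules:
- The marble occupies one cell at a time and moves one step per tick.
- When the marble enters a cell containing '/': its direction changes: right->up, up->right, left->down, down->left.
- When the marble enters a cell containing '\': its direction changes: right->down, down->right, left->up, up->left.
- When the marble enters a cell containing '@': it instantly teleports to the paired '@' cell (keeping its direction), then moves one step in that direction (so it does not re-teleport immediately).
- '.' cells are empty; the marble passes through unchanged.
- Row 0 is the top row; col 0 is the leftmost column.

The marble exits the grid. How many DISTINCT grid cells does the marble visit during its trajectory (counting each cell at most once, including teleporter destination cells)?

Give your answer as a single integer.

Step 1: enter (7,2), '.' pass, move up to (6,2)
Step 2: enter (6,2), '.' pass, move up to (5,2)
Step 3: enter (5,2), '\' deflects up->left, move left to (5,1)
Step 4: enter (5,1), '.' pass, move left to (5,0)
Step 5: enter (5,0), '.' pass, move left to (5,-1)
Step 6: at (5,-1) — EXIT via left edge, pos 5
Distinct cells visited: 5 (path length 5)

Answer: 5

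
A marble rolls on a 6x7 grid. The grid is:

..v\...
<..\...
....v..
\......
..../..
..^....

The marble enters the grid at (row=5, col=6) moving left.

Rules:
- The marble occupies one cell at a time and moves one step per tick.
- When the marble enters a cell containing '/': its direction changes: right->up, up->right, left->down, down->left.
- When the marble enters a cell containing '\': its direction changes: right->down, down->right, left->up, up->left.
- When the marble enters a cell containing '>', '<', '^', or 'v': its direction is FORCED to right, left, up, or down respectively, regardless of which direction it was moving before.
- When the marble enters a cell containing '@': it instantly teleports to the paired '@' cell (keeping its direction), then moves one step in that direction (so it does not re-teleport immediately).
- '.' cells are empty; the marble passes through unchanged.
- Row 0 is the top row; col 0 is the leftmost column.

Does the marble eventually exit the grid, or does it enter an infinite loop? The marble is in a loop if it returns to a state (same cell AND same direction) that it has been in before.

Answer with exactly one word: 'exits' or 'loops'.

Step 1: enter (5,6), '.' pass, move left to (5,5)
Step 2: enter (5,5), '.' pass, move left to (5,4)
Step 3: enter (5,4), '.' pass, move left to (5,3)
Step 4: enter (5,3), '.' pass, move left to (5,2)
Step 5: enter (5,2), '^' forces left->up, move up to (4,2)
Step 6: enter (4,2), '.' pass, move up to (3,2)
Step 7: enter (3,2), '.' pass, move up to (2,2)
Step 8: enter (2,2), '.' pass, move up to (1,2)
Step 9: enter (1,2), '.' pass, move up to (0,2)
Step 10: enter (0,2), 'v' forces up->down, move down to (1,2)
Step 11: enter (1,2), '.' pass, move down to (2,2)
Step 12: enter (2,2), '.' pass, move down to (3,2)
Step 13: enter (3,2), '.' pass, move down to (4,2)
Step 14: enter (4,2), '.' pass, move down to (5,2)
Step 15: enter (5,2), '^' forces down->up, move up to (4,2)
Step 16: at (4,2) dir=up — LOOP DETECTED (seen before)

Answer: loops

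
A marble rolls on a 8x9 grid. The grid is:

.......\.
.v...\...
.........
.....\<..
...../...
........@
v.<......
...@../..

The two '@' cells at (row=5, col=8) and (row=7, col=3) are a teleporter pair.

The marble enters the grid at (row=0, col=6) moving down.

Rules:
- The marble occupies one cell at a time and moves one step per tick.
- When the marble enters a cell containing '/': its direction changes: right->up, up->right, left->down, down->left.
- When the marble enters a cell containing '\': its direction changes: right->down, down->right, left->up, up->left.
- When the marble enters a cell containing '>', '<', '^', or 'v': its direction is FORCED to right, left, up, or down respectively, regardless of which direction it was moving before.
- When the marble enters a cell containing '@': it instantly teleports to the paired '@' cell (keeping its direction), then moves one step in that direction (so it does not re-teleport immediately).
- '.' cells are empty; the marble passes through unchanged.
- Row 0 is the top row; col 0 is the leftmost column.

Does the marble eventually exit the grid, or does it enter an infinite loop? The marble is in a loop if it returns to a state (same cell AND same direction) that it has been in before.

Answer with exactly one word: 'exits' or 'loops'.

Step 1: enter (0,6), '.' pass, move down to (1,6)
Step 2: enter (1,6), '.' pass, move down to (2,6)
Step 3: enter (2,6), '.' pass, move down to (3,6)
Step 4: enter (3,6), '<' forces down->left, move left to (3,5)
Step 5: enter (3,5), '\' deflects left->up, move up to (2,5)
Step 6: enter (2,5), '.' pass, move up to (1,5)
Step 7: enter (1,5), '\' deflects up->left, move left to (1,4)
Step 8: enter (1,4), '.' pass, move left to (1,3)
Step 9: enter (1,3), '.' pass, move left to (1,2)
Step 10: enter (1,2), '.' pass, move left to (1,1)
Step 11: enter (1,1), 'v' forces left->down, move down to (2,1)
Step 12: enter (2,1), '.' pass, move down to (3,1)
Step 13: enter (3,1), '.' pass, move down to (4,1)
Step 14: enter (4,1), '.' pass, move down to (5,1)
Step 15: enter (5,1), '.' pass, move down to (6,1)
Step 16: enter (6,1), '.' pass, move down to (7,1)
Step 17: enter (7,1), '.' pass, move down to (8,1)
Step 18: at (8,1) — EXIT via bottom edge, pos 1

Answer: exits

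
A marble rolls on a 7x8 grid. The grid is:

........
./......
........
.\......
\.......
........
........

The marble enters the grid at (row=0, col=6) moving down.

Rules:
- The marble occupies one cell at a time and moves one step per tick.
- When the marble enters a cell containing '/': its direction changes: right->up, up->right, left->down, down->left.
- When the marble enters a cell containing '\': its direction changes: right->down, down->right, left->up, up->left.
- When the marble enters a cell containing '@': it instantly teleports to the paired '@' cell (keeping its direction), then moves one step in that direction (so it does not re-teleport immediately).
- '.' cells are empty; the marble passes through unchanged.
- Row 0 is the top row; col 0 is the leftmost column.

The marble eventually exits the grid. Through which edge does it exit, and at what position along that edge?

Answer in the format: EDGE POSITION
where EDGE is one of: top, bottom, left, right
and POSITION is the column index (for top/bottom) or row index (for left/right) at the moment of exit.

Answer: bottom 6

Derivation:
Step 1: enter (0,6), '.' pass, move down to (1,6)
Step 2: enter (1,6), '.' pass, move down to (2,6)
Step 3: enter (2,6), '.' pass, move down to (3,6)
Step 4: enter (3,6), '.' pass, move down to (4,6)
Step 5: enter (4,6), '.' pass, move down to (5,6)
Step 6: enter (5,6), '.' pass, move down to (6,6)
Step 7: enter (6,6), '.' pass, move down to (7,6)
Step 8: at (7,6) — EXIT via bottom edge, pos 6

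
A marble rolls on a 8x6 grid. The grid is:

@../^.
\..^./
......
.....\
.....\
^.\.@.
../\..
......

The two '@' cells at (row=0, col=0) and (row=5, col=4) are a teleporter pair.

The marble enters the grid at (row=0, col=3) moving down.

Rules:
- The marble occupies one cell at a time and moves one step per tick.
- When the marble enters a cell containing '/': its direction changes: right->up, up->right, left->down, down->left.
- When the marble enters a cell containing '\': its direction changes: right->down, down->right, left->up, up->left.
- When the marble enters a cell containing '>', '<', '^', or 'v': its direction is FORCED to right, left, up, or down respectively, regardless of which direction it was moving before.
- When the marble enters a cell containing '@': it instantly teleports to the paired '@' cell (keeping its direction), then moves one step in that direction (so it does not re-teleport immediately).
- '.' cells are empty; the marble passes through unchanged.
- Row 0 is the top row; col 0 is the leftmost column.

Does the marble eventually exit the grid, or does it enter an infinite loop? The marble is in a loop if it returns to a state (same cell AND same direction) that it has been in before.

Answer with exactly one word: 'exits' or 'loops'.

Answer: exits

Derivation:
Step 1: enter (0,3), '/' deflects down->left, move left to (0,2)
Step 2: enter (0,2), '.' pass, move left to (0,1)
Step 3: enter (0,1), '.' pass, move left to (0,0)
Step 4: enter (0,0), '@' teleport (0,0)->(5,4), also enter (5,4), move left to (5,3)
Step 5: enter (5,3), '.' pass, move left to (5,2)
Step 6: enter (5,2), '\' deflects left->up, move up to (4,2)
Step 7: enter (4,2), '.' pass, move up to (3,2)
Step 8: enter (3,2), '.' pass, move up to (2,2)
Step 9: enter (2,2), '.' pass, move up to (1,2)
Step 10: enter (1,2), '.' pass, move up to (0,2)
Step 11: enter (0,2), '.' pass, move up to (-1,2)
Step 12: at (-1,2) — EXIT via top edge, pos 2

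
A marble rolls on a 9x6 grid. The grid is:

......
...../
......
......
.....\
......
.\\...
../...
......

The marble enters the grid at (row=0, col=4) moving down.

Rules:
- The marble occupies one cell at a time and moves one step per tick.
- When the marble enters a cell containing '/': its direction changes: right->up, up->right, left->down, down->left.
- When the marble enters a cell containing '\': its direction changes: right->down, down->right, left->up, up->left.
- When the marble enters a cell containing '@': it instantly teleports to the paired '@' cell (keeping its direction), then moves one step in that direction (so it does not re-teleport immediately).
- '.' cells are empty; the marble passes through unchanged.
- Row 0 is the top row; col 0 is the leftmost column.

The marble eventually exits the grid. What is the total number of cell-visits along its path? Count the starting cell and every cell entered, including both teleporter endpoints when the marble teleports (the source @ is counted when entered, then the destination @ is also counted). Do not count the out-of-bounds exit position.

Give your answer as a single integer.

Answer: 9

Derivation:
Step 1: enter (0,4), '.' pass, move down to (1,4)
Step 2: enter (1,4), '.' pass, move down to (2,4)
Step 3: enter (2,4), '.' pass, move down to (3,4)
Step 4: enter (3,4), '.' pass, move down to (4,4)
Step 5: enter (4,4), '.' pass, move down to (5,4)
Step 6: enter (5,4), '.' pass, move down to (6,4)
Step 7: enter (6,4), '.' pass, move down to (7,4)
Step 8: enter (7,4), '.' pass, move down to (8,4)
Step 9: enter (8,4), '.' pass, move down to (9,4)
Step 10: at (9,4) — EXIT via bottom edge, pos 4
Path length (cell visits): 9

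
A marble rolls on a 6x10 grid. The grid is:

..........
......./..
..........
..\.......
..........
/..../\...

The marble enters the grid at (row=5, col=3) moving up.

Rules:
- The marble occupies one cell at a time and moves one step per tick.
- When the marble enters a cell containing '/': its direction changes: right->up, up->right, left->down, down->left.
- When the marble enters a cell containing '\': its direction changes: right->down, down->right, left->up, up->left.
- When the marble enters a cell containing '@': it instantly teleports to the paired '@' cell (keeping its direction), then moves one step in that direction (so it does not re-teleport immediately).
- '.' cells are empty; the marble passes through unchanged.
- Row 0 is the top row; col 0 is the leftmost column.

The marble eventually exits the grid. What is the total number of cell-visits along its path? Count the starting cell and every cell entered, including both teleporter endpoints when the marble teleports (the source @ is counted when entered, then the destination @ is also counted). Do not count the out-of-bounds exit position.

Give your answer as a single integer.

Answer: 6

Derivation:
Step 1: enter (5,3), '.' pass, move up to (4,3)
Step 2: enter (4,3), '.' pass, move up to (3,3)
Step 3: enter (3,3), '.' pass, move up to (2,3)
Step 4: enter (2,3), '.' pass, move up to (1,3)
Step 5: enter (1,3), '.' pass, move up to (0,3)
Step 6: enter (0,3), '.' pass, move up to (-1,3)
Step 7: at (-1,3) — EXIT via top edge, pos 3
Path length (cell visits): 6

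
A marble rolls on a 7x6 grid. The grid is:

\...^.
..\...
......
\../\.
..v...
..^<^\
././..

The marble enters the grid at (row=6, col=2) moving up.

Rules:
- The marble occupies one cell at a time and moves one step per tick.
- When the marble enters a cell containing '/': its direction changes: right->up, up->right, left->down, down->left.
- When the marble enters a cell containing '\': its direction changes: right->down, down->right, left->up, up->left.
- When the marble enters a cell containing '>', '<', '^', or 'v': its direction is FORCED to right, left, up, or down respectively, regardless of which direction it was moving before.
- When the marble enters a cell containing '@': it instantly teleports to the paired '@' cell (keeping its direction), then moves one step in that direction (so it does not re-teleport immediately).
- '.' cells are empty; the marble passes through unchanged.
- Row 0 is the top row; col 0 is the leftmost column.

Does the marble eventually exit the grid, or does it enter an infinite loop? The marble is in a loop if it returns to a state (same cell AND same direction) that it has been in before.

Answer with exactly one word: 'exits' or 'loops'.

Answer: loops

Derivation:
Step 1: enter (6,2), '.' pass, move up to (5,2)
Step 2: enter (5,2), '^' forces up->up, move up to (4,2)
Step 3: enter (4,2), 'v' forces up->down, move down to (5,2)
Step 4: enter (5,2), '^' forces down->up, move up to (4,2)
Step 5: at (4,2) dir=up — LOOP DETECTED (seen before)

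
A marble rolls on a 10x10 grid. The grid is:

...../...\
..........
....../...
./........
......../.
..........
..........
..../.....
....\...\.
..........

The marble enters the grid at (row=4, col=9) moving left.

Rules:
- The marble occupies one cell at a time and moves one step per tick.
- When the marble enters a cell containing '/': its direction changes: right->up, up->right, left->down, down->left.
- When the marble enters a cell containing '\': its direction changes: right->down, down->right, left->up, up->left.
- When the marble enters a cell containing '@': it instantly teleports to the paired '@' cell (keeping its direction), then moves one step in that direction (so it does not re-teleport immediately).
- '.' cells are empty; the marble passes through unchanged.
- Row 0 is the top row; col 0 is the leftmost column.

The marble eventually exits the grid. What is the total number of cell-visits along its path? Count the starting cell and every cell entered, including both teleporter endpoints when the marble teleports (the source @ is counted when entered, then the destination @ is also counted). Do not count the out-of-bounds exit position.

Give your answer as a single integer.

Step 1: enter (4,9), '.' pass, move left to (4,8)
Step 2: enter (4,8), '/' deflects left->down, move down to (5,8)
Step 3: enter (5,8), '.' pass, move down to (6,8)
Step 4: enter (6,8), '.' pass, move down to (7,8)
Step 5: enter (7,8), '.' pass, move down to (8,8)
Step 6: enter (8,8), '\' deflects down->right, move right to (8,9)
Step 7: enter (8,9), '.' pass, move right to (8,10)
Step 8: at (8,10) — EXIT via right edge, pos 8
Path length (cell visits): 7

Answer: 7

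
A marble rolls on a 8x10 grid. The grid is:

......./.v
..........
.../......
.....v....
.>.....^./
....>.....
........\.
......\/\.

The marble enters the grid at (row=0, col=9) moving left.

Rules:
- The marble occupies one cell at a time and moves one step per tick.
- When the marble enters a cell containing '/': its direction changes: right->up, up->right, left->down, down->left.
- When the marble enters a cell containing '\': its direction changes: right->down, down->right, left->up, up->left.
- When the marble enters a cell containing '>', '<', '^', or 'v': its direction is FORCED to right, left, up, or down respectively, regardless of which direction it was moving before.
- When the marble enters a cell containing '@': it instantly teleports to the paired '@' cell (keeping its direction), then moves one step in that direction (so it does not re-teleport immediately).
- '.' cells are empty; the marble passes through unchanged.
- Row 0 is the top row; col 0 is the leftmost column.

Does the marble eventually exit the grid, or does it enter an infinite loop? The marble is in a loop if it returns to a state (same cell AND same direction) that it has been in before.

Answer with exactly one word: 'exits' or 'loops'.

Step 1: enter (0,9), 'v' forces left->down, move down to (1,9)
Step 2: enter (1,9), '.' pass, move down to (2,9)
Step 3: enter (2,9), '.' pass, move down to (3,9)
Step 4: enter (3,9), '.' pass, move down to (4,9)
Step 5: enter (4,9), '/' deflects down->left, move left to (4,8)
Step 6: enter (4,8), '.' pass, move left to (4,7)
Step 7: enter (4,7), '^' forces left->up, move up to (3,7)
Step 8: enter (3,7), '.' pass, move up to (2,7)
Step 9: enter (2,7), '.' pass, move up to (1,7)
Step 10: enter (1,7), '.' pass, move up to (0,7)
Step 11: enter (0,7), '/' deflects up->right, move right to (0,8)
Step 12: enter (0,8), '.' pass, move right to (0,9)
Step 13: enter (0,9), 'v' forces right->down, move down to (1,9)
Step 14: at (1,9) dir=down — LOOP DETECTED (seen before)

Answer: loops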